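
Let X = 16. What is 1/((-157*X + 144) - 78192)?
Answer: -1/80560 ≈ -1.2413e-5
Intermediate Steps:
1/((-157*X + 144) - 78192) = 1/((-157*16 + 144) - 78192) = 1/((-2512 + 144) - 78192) = 1/(-2368 - 78192) = 1/(-80560) = -1/80560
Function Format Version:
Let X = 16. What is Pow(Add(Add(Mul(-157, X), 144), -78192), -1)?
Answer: Rational(-1, 80560) ≈ -1.2413e-5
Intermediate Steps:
Pow(Add(Add(Mul(-157, X), 144), -78192), -1) = Pow(Add(Add(Mul(-157, 16), 144), -78192), -1) = Pow(Add(Add(-2512, 144), -78192), -1) = Pow(Add(-2368, -78192), -1) = Pow(-80560, -1) = Rational(-1, 80560)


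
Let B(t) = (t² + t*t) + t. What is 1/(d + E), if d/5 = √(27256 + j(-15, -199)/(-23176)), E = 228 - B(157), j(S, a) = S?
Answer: -1140884952/56146551405329 - 10*√3659983301374/56146551405329 ≈ -2.0661e-5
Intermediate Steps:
B(t) = t + 2*t² (B(t) = (t² + t²) + t = 2*t² + t = t + 2*t²)
E = -49227 (E = 228 - 157*(1 + 2*157) = 228 - 157*(1 + 314) = 228 - 157*315 = 228 - 1*49455 = 228 - 49455 = -49227)
d = 5*√3659983301374/11588 (d = 5*√(27256 - 15/(-23176)) = 5*√(27256 - 15*(-1/23176)) = 5*√(27256 + 15/23176) = 5*√(631685071/23176) = 5*(√3659983301374/11588) = 5*√3659983301374/11588 ≈ 825.47)
1/(d + E) = 1/(5*√3659983301374/11588 - 49227) = 1/(-49227 + 5*√3659983301374/11588)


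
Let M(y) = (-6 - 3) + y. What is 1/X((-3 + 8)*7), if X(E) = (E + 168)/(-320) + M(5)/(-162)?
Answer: -25920/15803 ≈ -1.6402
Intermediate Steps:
M(y) = -9 + y
X(E) = -1621/3240 - E/320 (X(E) = (E + 168)/(-320) + (-9 + 5)/(-162) = (168 + E)*(-1/320) - 4*(-1/162) = (-21/40 - E/320) + 2/81 = -1621/3240 - E/320)
1/X((-3 + 8)*7) = 1/(-1621/3240 - (-3 + 8)*7/320) = 1/(-1621/3240 - 7/64) = 1/(-15803/25920) = -25920/15803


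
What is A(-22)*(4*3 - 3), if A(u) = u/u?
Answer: 9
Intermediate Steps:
A(u) = 1
A(-22)*(4*3 - 3) = 1*(4*3 - 3) = 1*(12 - 3) = 1*9 = 9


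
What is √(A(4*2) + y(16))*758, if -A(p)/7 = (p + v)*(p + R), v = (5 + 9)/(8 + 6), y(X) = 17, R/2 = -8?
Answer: 758*√521 ≈ 17302.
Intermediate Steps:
R = -16 (R = 2*(-8) = -16)
v = 1 (v = 14/14 = 14*(1/14) = 1)
A(p) = -7*(1 + p)*(-16 + p) (A(p) = -7*(p + 1)*(p - 16) = -7*(1 + p)*(-16 + p))
√(A(4*2) + y(16))*758 = √((112 - 7*(4*2)² + 105*(4*2)) + 17)*758 = √((112 - 7*8² + 105*8) + 17)*758 = √((112 - 7*64 + 840) + 17)*758 = √((112 - 448 + 840) + 17)*758 = √(504 + 17)*758 = √521*758 = 758*√521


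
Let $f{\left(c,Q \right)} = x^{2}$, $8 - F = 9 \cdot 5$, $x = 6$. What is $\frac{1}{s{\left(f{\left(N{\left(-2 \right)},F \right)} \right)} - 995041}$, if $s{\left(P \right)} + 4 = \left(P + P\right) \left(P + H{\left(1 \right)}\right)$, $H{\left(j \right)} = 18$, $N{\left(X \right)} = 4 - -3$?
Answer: $- \frac{1}{991157} \approx -1.0089 \cdot 10^{-6}$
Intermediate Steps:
$N{\left(X \right)} = 7$ ($N{\left(X \right)} = 4 + 3 = 7$)
$F = -37$ ($F = 8 - 9 \cdot 5 = 8 - 45 = -37$)
$f{\left(c,Q \right)} = 36$ ($f{\left(c,Q \right)} = 6^{2} = 36$)
$s{\left(P \right)} = -4 + 2 P \left(18 + P\right)$ ($s{\left(P \right)} = -4 + \left(P + P\right) \left(P + 18\right) = -4 + 2 P \left(18 + P\right)$)
$\frac{1}{s{\left(f{\left(N{\left(-2 \right)},F \right)} \right)} - 995041} = \frac{1}{\left(-4 + 2 \cdot 36^{2} + 36 \cdot 36\right) - 995041} = \frac{1}{\left(-4 + 2 \cdot 1296 + 1296\right) - 995041} = \frac{1}{\left(-4 + 2592 + 1296\right) - 995041} = \frac{1}{3884 - 995041} = \frac{1}{-991157} = - \frac{1}{991157}$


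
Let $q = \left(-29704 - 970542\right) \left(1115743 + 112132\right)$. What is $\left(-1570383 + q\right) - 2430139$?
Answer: $-1228181057772$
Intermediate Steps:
$q = -1228177057250$ ($q = \left(-1000246\right) 1227875 = -1228177057250$)
$\left(-1570383 + q\right) - 2430139 = \left(-1570383 - 1228177057250\right) - 2430139 = -1228178627633 - 2430139 = -1228181057772$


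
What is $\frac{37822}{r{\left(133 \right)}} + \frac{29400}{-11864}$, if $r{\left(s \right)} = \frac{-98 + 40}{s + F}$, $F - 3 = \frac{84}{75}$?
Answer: $- \frac{96140968939}{1075175} \approx -89419.0$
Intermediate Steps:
$F = \frac{103}{25}$ ($F = 3 + \frac{84}{75} = 3 + 84 \cdot \frac{1}{75} = 3 + \frac{28}{25} = \frac{103}{25} \approx 4.12$)
$r{\left(s \right)} = - \frac{58}{\frac{103}{25} + s}$ ($r{\left(s \right)} = \frac{-98 + 40}{s + \frac{103}{25}} = - \frac{58}{\frac{103}{25} + s}$)
$\frac{37822}{r{\left(133 \right)}} + \frac{29400}{-11864} = \frac{37822}{\left(-1450\right) \frac{1}{103 + 25 \cdot 133}} + \frac{29400}{-11864} = \frac{37822}{\left(-1450\right) \frac{1}{103 + 3325}} + 29400 \left(- \frac{1}{11864}\right) = \frac{37822}{\left(-1450\right) \frac{1}{3428}} - \frac{3675}{1483} = \frac{37822}{- \frac{725}{1714}} - \frac{3675}{1483} = 37822 \left(- \frac{1714}{725}\right) - \frac{3675}{1483} = - \frac{64826908}{725} - \frac{3675}{1483} = - \frac{96140968939}{1075175}$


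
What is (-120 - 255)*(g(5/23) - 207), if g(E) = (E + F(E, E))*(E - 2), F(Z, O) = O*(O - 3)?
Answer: 941311500/12167 ≈ 77366.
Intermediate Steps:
F(Z, O) = O*(-3 + O)
g(E) = (-2 + E)*(E + E*(-3 + E)) (g(E) = (E + E*(-3 + E))*(E - 2) = (E + E*(-3 + E))*(-2 + E) = (-2 + E)*(E + E*(-3 + E)))
(-120 - 255)*(g(5/23) - 207) = (-120 - 255)*((5/23)*(4 - 5/23 + (5/23)*(-3 + 5/23)) - 207) = -375*((5*(1/23))*(4 - 5/23 + (5*(1/23))*(-3 + 5*(1/23))) - 207) = -375*(5*(4 - 1*5/23 + 5*(-3 + 5/23)/23)/23 - 207) = -375*(5*(4 - 5/23 + (5/23)*(-64/23))/23 - 207) = -375*(5*(4 - 5/23 - 320/529)/23 - 207) = -375*((5/23)*(1681/529) - 207) = -375*(8405/12167 - 207) = -375*(-2510164/12167) = 941311500/12167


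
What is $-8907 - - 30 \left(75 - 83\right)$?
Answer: $-9147$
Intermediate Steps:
$-8907 - - 30 \left(75 - 83\right) = -8907 - \left(-30\right) \left(-8\right) = -8907 - 240 = -9147$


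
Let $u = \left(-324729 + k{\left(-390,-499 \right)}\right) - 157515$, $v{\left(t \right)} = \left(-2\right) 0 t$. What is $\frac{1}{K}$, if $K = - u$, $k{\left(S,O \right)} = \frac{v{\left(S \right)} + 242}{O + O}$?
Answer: $\frac{499}{240639877} \approx 2.0736 \cdot 10^{-6}$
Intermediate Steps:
$v{\left(t \right)} = 0$ ($v{\left(t \right)} = 0 t = 0$)
$k{\left(S,O \right)} = \frac{121}{O}$ ($k{\left(S,O \right)} = \frac{0 + 242}{O + O} = \frac{242}{2 O} = 242 \frac{1}{2 O} = \frac{121}{O}$)
$u = - \frac{240639877}{499}$ ($u = \left(-324729 + \frac{121}{-499}\right) - 157515 = \left(-324729 + 121 \left(- \frac{1}{499}\right)\right) - 157515 = \left(-324729 - \frac{121}{499}\right) - 157515 = - \frac{162039892}{499} - 157515 = - \frac{240639877}{499} \approx -4.8224 \cdot 10^{5}$)
$K = \frac{240639877}{499}$ ($K = \left(-1\right) \left(- \frac{240639877}{499}\right) = \frac{240639877}{499} \approx 4.8224 \cdot 10^{5}$)
$\frac{1}{K} = \frac{1}{\frac{240639877}{499}} = \frac{499}{240639877}$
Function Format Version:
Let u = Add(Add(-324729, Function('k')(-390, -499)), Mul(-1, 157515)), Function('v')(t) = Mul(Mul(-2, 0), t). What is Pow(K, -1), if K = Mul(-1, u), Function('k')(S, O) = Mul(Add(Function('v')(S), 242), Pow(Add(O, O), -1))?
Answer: Rational(499, 240639877) ≈ 2.0736e-6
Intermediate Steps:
Function('v')(t) = 0 (Function('v')(t) = Mul(0, t) = 0)
Function('k')(S, O) = Mul(121, Pow(O, -1)) (Function('k')(S, O) = Mul(Add(0, 242), Pow(Add(O, O), -1)) = Mul(242, Pow(Mul(2, O), -1)) = Mul(242, Mul(Rational(1, 2), Pow(O, -1))) = Mul(121, Pow(O, -1)))
u = Rational(-240639877, 499) (u = Add(Add(-324729, Mul(121, Pow(-499, -1))), Mul(-1, 157515)) = Add(Add(-324729, Mul(121, Rational(-1, 499))), -157515) = Add(Add(-324729, Rational(-121, 499)), -157515) = Add(Rational(-162039892, 499), -157515) = Rational(-240639877, 499) ≈ -4.8224e+5)
K = Rational(240639877, 499) (K = Mul(-1, Rational(-240639877, 499)) = Rational(240639877, 499) ≈ 4.8224e+5)
Pow(K, -1) = Pow(Rational(240639877, 499), -1) = Rational(499, 240639877)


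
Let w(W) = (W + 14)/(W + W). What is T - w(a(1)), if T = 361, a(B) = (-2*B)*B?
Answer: 364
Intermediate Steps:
a(B) = -2*B**2
w(W) = (14 + W)/(2*W) (w(W) = (14 + W)/((2*W)) = (14 + W)*(1/(2*W)) = (14 + W)/(2*W))
T - w(a(1)) = 361 - (14 - 2*1**2)/(2*((-2*1**2))) = 361 - (14 - 2*1)/(2*((-2*1))) = 361 - (14 - 2)/(2*(-2)) = 361 - (-1)*12/(2*2) = 361 - 1*(-3) = 361 + 3 = 364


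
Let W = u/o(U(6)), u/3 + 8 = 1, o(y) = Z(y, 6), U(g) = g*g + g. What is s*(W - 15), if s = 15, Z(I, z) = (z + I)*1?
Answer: -3705/16 ≈ -231.56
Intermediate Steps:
Z(I, z) = I + z (Z(I, z) = (I + z)*1 = I + z)
U(g) = g + g**2 (U(g) = g**2 + g = g + g**2)
o(y) = 6 + y (o(y) = y + 6 = 6 + y)
u = -21 (u = -24 + 3*1 = -24 + 3 = -21)
W = -7/16 (W = -21/(6 + 6*(1 + 6)) = -21/(6 + 6*7) = -21/(6 + 42) = -21/48 = -21*1/48 = -7/16 ≈ -0.43750)
s*(W - 15) = 15*(-7/16 - 15) = 15*(-247/16) = -3705/16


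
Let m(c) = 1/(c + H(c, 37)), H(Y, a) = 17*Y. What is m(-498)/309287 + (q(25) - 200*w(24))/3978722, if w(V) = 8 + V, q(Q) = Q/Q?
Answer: -806404682057/501400114056468 ≈ -0.0016083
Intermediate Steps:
q(Q) = 1
m(c) = 1/(18*c) (m(c) = 1/(c + 17*c) = 1/(18*c))
m(-498)/309287 + (q(25) - 200*w(24))/3978722 = ((1/18)/(-498))/309287 + (1 - 200*(8 + 24))/3978722 = ((1/18)*(-1/498))*(1/309287) + (1 - 200*32)*(1/3978722) = -1/8964*1/309287 + (1 - 6400)*(1/3978722) = -1/2772448668 - 6399*1/3978722 = -1/2772448668 - 6399/3978722 = -806404682057/501400114056468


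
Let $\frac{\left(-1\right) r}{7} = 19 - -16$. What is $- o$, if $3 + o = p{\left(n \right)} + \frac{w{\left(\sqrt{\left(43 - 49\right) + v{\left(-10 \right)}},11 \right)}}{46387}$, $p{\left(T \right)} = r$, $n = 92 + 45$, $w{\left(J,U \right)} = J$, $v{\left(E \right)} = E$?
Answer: $248 - \frac{4 i}{46387} \approx 248.0 - 8.6231 \cdot 10^{-5} i$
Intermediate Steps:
$n = 137$
$r = -245$ ($r = - 7 \left(19 - -16\right) = - 7 \left(19 + 16\right) = \left(-7\right) 35 = -245$)
$p{\left(T \right)} = -245$
$o = -248 + \frac{4 i}{46387}$ ($o = -3 - \left(245 - \frac{\sqrt{\left(43 - 49\right) - 10}}{46387}\right) = -3 - \left(245 - \sqrt{-6 - 10} \cdot \frac{1}{46387}\right) = -3 - \left(245 - \sqrt{-16} \cdot \frac{1}{46387}\right) = -3 - \left(245 - 4 i \frac{1}{46387}\right) = -3 - \left(245 - \frac{4 i}{46387}\right) = -248 + \frac{4 i}{46387} \approx -248.0 + 8.6231 \cdot 10^{-5} i$)
$- o = - (-248 + \frac{4 i}{46387}) = 248 - \frac{4 i}{46387}$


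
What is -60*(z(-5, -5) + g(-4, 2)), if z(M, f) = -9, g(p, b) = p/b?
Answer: 660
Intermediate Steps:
-60*(z(-5, -5) + g(-4, 2)) = -60*(-9 - 4/2) = -60*(-9 - 4*½) = -60*(-9 - 2) = -60*(-11) = 660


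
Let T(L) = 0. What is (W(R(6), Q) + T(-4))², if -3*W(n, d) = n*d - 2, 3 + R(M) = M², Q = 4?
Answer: 16900/9 ≈ 1877.8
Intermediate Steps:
R(M) = -3 + M²
W(n, d) = ⅔ - d*n/3 (W(n, d) = -(n*d - 2)/3 = -(d*n - 2)/3 = -(-2 + d*n)/3 = ⅔ - d*n/3)
(W(R(6), Q) + T(-4))² = ((⅔ - ⅓*4*(-3 + 6²)) + 0)² = ((⅔ - ⅓*4*(-3 + 36)) + 0)² = ((⅔ - ⅓*4*33) + 0)² = ((⅔ - 44) + 0)² = (-130/3 + 0)² = (-130/3)² = 16900/9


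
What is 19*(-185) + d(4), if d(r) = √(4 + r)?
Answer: -3515 + 2*√2 ≈ -3512.2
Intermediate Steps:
19*(-185) + d(4) = 19*(-185) + √(4 + 4) = -3515 + √8 = -3515 + 2*√2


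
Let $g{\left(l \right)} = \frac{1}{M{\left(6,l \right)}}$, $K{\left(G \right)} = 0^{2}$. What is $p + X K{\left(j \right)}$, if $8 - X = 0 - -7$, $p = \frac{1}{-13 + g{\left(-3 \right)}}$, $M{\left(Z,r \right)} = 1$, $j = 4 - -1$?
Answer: $- \frac{1}{12} \approx -0.083333$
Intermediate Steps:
$j = 5$ ($j = 4 + 1 = 5$)
$K{\left(G \right)} = 0$
$g{\left(l \right)} = 1$ ($g{\left(l \right)} = 1^{-1} = 1$)
$p = - \frac{1}{12}$ ($p = \frac{1}{-13 + 1} = \frac{1}{-12} = - \frac{1}{12} \approx -0.083333$)
$X = 1$ ($X = 8 - \left(0 - -7\right) = 8 - \left(0 + 7\right) = 8 - 7 = 1$)
$p + X K{\left(j \right)} = - \frac{1}{12} + 1 \cdot 0 = - \frac{1}{12} + 0 = - \frac{1}{12}$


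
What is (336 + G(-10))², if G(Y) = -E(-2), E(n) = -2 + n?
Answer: 115600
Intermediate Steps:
G(Y) = 4 (G(Y) = -(-2 - 2) = -1*(-4) = 4)
(336 + G(-10))² = (336 + 4)² = 340² = 115600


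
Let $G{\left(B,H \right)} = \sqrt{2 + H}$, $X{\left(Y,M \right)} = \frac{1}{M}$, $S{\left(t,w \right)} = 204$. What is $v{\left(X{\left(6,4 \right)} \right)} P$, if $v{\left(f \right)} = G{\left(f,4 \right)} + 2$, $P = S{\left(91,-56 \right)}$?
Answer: $408 + 204 \sqrt{6} \approx 907.7$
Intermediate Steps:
$P = 204$
$v{\left(f \right)} = 2 + \sqrt{6}$ ($v{\left(f \right)} = \sqrt{2 + 4} + 2 = \sqrt{6} + 2 = 2 + \sqrt{6}$)
$v{\left(X{\left(6,4 \right)} \right)} P = \left(2 + \sqrt{6}\right) 204 = 408 + 204 \sqrt{6}$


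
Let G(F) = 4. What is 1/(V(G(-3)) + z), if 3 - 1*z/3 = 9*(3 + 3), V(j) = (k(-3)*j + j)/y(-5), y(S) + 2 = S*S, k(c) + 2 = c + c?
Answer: -23/3547 ≈ -0.0064844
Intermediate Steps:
k(c) = -2 + 2*c (k(c) = -2 + (c + c) = -2 + 2*c)
y(S) = -2 + S**2 (y(S) = -2 + S*S = -2 + S**2)
V(j) = -7*j/23 (V(j) = ((-2 + 2*(-3))*j + j)/(-2 + (-5)**2) = ((-2 - 6)*j + j)/(-2 + 25) = (-8*j + j)/23 = -7*j*(1/23) = -7*j/23)
z = -153 (z = 9 - 27*(3 + 3) = 9 - 27*6 = 9 - 3*54 = 9 - 162 = -153)
1/(V(G(-3)) + z) = 1/(-7/23*4 - 153) = 1/(-28/23 - 153) = 1/(-3547/23) = -23/3547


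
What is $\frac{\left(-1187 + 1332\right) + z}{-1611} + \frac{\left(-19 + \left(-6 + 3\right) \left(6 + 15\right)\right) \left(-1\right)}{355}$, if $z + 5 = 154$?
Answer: $\frac{9244}{190635} \approx 0.048491$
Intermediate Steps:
$z = 149$ ($z = -5 + 154 = 149$)
$\frac{\left(-1187 + 1332\right) + z}{-1611} + \frac{\left(-19 + \left(-6 + 3\right) \left(6 + 15\right)\right) \left(-1\right)}{355} = \frac{\left(-1187 + 1332\right) + 149}{-1611} + \frac{\left(-19 + \left(-6 + 3\right) \left(6 + 15\right)\right) \left(-1\right)}{355} = \left(145 + 149\right) \left(- \frac{1}{1611}\right) + \left(-19 - 63\right) \left(-1\right) \frac{1}{355} = 294 \left(- \frac{1}{1611}\right) + \left(-19 - 63\right) \left(-1\right) \frac{1}{355} = - \frac{98}{537} + \left(-82\right) \left(-1\right) \frac{1}{355} = - \frac{98}{537} + 82 \cdot \frac{1}{355} = - \frac{98}{537} + \frac{82}{355} = \frac{9244}{190635}$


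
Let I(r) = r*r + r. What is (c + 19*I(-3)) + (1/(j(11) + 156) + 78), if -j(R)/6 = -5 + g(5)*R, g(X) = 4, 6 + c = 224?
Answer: 31979/78 ≈ 409.99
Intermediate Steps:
c = 218 (c = -6 + 224 = 218)
I(r) = r + r² (I(r) = r² + r = r + r²)
j(R) = 30 - 24*R (j(R) = -6*(-5 + 4*R) = 30 - 24*R)
(c + 19*I(-3)) + (1/(j(11) + 156) + 78) = (218 + 19*(-3*(1 - 3))) + (1/((30 - 24*11) + 156) + 78) = (218 + 19*(-3*(-2))) + (1/((30 - 264) + 156) + 78) = (218 + 19*6) + (1/(-234 + 156) + 78) = (218 + 114) + (1/(-78) + 78) = 332 + (-1/78 + 78) = 332 + 6083/78 = 31979/78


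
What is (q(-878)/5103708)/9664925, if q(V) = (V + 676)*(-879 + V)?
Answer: 177457/24663477520950 ≈ 7.1951e-9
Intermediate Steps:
q(V) = (-879 + V)*(676 + V) (q(V) = (676 + V)*(-879 + V) = (-879 + V)*(676 + V))
(q(-878)/5103708)/9664925 = ((-594204 + (-878)**2 - 203*(-878))/5103708)/9664925 = ((-594204 + 770884 + 178234)*(1/5103708))*(1/9664925) = (354914*(1/5103708))*(1/9664925) = (177457/2551854)*(1/9664925) = 177457/24663477520950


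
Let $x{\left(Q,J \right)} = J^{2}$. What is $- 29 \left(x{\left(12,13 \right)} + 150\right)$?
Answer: $-9251$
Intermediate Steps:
$- 29 \left(x{\left(12,13 \right)} + 150\right) = - 29 \left(13^{2} + 150\right) = - 29 \left(169 + 150\right) = \left(-29\right) 319 = -9251$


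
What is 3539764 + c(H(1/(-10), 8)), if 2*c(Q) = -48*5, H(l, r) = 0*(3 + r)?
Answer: 3539644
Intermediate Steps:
H(l, r) = 0
c(Q) = -120 (c(Q) = (-48*5)/2 = (1/2)*(-240) = -120)
3539764 + c(H(1/(-10), 8)) = 3539764 - 120 = 3539644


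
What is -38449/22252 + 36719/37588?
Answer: -39259364/52275511 ≈ -0.75101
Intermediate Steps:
-38449/22252 + 36719/37588 = -39259364/52275511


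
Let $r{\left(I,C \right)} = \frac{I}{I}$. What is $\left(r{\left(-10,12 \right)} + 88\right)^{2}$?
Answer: $7921$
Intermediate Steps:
$r{\left(I,C \right)} = 1$
$\left(r{\left(-10,12 \right)} + 88\right)^{2} = \left(1 + 88\right)^{2} = 89^{2} = 7921$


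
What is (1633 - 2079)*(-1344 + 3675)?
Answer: -1039626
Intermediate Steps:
(1633 - 2079)*(-1344 + 3675) = -446*2331 = -1039626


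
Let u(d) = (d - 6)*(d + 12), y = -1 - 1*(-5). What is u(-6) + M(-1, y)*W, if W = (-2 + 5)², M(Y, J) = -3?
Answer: -99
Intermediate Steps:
y = 4 (y = -1 + 5 = 4)
W = 9 (W = 3² = 9)
u(d) = (-6 + d)*(12 + d)
u(-6) + M(-1, y)*W = (-72 + (-6)² + 6*(-6)) - 3*9 = (-72 + 36 - 36) - 27 = -72 - 27 = -99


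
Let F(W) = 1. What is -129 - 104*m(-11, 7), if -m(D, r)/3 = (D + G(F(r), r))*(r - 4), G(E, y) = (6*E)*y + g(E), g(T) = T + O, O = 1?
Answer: 30759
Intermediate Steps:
g(T) = 1 + T (g(T) = T + 1 = 1 + T)
G(E, y) = 1 + E + 6*E*y (G(E, y) = (6*E)*y + (1 + E) = 6*E*y + (1 + E) = 1 + E + 6*E*y)
m(D, r) = -3*(-4 + r)*(2 + D + 6*r) (m(D, r) = -3*(D + (1 + 1 + 6*1*r))*(r - 4) = -3*(D + (1 + 1 + 6*r))*(-4 + r) = -3*(D + (2 + 6*r))*(-4 + r) = -3*(2 + D + 6*r)*(-4 + r) = -3*(-4 + r)*(2 + D + 6*r))
-129 - 104*m(-11, 7) = -129 - 104*(24 - 18*7**2 + 12*(-11) + 66*7 - 3*(-11)*7) = -129 - 104*(24 - 18*49 - 132 + 462 + 231) = -129 - 104*(24 - 882 - 132 + 462 + 231) = -129 - 104*(-297) = -129 + 30888 = 30759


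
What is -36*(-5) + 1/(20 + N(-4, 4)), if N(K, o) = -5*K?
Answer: 7201/40 ≈ 180.02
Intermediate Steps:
-36*(-5) + 1/(20 + N(-4, 4)) = -36*(-5) + 1/(20 - 5*(-4)) = 180 + 1/(20 + 20) = 180 + 1/40 = 7201/40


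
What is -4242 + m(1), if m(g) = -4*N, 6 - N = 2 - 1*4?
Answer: -4274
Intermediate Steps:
N = 8 (N = 6 - (2 - 1*4) = 6 - (2 - 4) = 6 - 1*(-2) = 6 + 2 = 8)
m(g) = -32 (m(g) = -4*8 = -32)
-4242 + m(1) = -4242 - 32 = -4274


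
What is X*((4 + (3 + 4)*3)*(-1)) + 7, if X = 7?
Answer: -168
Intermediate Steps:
X*((4 + (3 + 4)*3)*(-1)) + 7 = 7*((4 + (3 + 4)*3)*(-1)) + 7 = 7*((4 + 7*3)*(-1)) + 7 = 7*((4 + 21)*(-1)) + 7 = 7*(25*(-1)) + 7 = 7*(-25) + 7 = -175 + 7 = -168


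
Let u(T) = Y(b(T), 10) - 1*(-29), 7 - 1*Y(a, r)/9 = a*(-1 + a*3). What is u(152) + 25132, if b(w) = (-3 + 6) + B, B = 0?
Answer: 25008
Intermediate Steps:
b(w) = 3 (b(w) = (-3 + 6) + 0 = 3 + 0 = 3)
Y(a, r) = 63 - 9*a*(-1 + 3*a) (Y(a, r) = 63 - 9*a*(-1 + a*3) = 63 - 9*a*(-1 + 3*a))
u(T) = -124 (u(T) = (63 - 27*3² + 9*3) - 1*(-29) = (63 - 27*9 + 27) + 29 = (63 - 243 + 27) + 29 = -153 + 29 = -124)
u(152) + 25132 = -124 + 25132 = 25008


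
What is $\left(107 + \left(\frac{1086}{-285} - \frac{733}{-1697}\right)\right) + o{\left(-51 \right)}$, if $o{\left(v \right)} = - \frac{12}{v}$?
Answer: $\frac{284635402}{2740655} \approx 103.86$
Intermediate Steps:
$\left(107 + \left(\frac{1086}{-285} - \frac{733}{-1697}\right)\right) + o{\left(-51 \right)} = \left(107 + \left(\frac{1086}{-285} - \frac{733}{-1697}\right)\right) - \frac{12}{-51} = \left(107 + \left(1086 \left(- \frac{1}{285}\right) - - \frac{733}{1697}\right)\right) - - \frac{4}{17} = \left(107 + \left(- \frac{362}{95} + \frac{733}{1697}\right)\right) + \frac{4}{17} = \left(107 - \frac{544679}{161215}\right) + \frac{4}{17} = \frac{16705326}{161215} + \frac{4}{17} = \frac{284635402}{2740655}$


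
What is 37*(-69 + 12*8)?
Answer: 999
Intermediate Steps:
37*(-69 + 12*8) = 37*(-69 + 96) = 37*27 = 999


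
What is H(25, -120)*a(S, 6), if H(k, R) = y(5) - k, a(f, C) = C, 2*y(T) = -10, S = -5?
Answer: -180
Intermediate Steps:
y(T) = -5 (y(T) = (1/2)*(-10) = -5)
H(k, R) = -5 - k
H(25, -120)*a(S, 6) = (-5 - 1*25)*6 = (-5 - 25)*6 = -30*6 = -180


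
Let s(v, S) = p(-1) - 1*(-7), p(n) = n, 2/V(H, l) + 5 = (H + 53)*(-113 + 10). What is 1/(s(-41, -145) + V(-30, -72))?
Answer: 1187/7121 ≈ 0.16669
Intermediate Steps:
V(H, l) = 2/(-5464 - 103*H) (V(H, l) = 2/(-5 + (H + 53)*(-113 + 10)) = 2/(-5 + (53 + H)*(-103)) = 2/(-5 + (-5459 - 103*H)) = 2/(-5464 - 103*H))
s(v, S) = 6 (s(v, S) = -1 - 1*(-7) = -1 + 7 = 6)
1/(s(-41, -145) + V(-30, -72)) = 1/(6 - 2/(5464 + 103*(-30))) = 1/(6 - 2/(5464 - 3090)) = 1/(6 - 2/2374) = 1/(6 - 2*1/2374) = 1/(6 - 1/1187) = 1/(7121/1187) = 1187/7121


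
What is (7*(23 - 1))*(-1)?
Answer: -154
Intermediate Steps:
(7*(23 - 1))*(-1) = (7*22)*(-1) = 154*(-1) = -154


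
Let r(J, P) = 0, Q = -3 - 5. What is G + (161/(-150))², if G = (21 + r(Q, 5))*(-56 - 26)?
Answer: -38719079/22500 ≈ -1720.8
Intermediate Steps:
Q = -8
G = -1722 (G = (21 + 0)*(-56 - 26) = 21*(-82) = -1722)
G + (161/(-150))² = -1722 + (161/(-150))² = -1722 + (161*(-1/150))² = -1722 + (-161/150)² = -1722 + 25921/22500 = -38719079/22500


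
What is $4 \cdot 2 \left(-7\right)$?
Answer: $-56$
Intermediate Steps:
$4 \cdot 2 \left(-7\right) = 8 \left(-7\right) = -56$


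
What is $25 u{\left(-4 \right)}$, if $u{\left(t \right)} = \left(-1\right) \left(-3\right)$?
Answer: $75$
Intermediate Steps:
$u{\left(t \right)} = 3$
$25 u{\left(-4 \right)} = 25 \cdot 3 = 75$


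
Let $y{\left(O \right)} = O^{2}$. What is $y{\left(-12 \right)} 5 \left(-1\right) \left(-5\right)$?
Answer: $3600$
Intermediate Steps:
$y{\left(-12 \right)} 5 \left(-1\right) \left(-5\right) = \left(-12\right)^{2} \cdot 5 \left(-1\right) \left(-5\right) = 144 \left(\left(-5\right) \left(-5\right)\right) = 144 \cdot 25 = 3600$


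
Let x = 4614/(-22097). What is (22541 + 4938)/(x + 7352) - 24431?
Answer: -3968270556967/162452530 ≈ -24427.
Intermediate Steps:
x = -4614/22097 (x = 4614*(-1/22097) = -4614/22097 ≈ -0.20881)
(22541 + 4938)/(x + 7352) - 24431 = (22541 + 4938)/(-4614/22097 + 7352) - 24431 = 27479/(162452530/22097) - 24431 = 27479*(22097/162452530) - 24431 = 607203463/162452530 - 24431 = -3968270556967/162452530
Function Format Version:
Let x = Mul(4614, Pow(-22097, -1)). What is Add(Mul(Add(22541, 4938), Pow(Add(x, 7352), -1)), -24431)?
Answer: Rational(-3968270556967, 162452530) ≈ -24427.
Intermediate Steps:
x = Rational(-4614, 22097) (x = Mul(4614, Rational(-1, 22097)) = Rational(-4614, 22097) ≈ -0.20881)
Add(Mul(Add(22541, 4938), Pow(Add(x, 7352), -1)), -24431) = Add(Mul(Add(22541, 4938), Pow(Add(Rational(-4614, 22097), 7352), -1)), -24431) = Add(Mul(27479, Pow(Rational(162452530, 22097), -1)), -24431) = Add(Mul(27479, Rational(22097, 162452530)), -24431) = Add(Rational(607203463, 162452530), -24431) = Rational(-3968270556967, 162452530)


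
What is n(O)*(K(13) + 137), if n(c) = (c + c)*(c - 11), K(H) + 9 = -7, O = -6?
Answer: 24684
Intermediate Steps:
K(H) = -16 (K(H) = -9 - 7 = -16)
n(c) = 2*c*(-11 + c) (n(c) = (2*c)*(-11 + c) = 2*c*(-11 + c))
n(O)*(K(13) + 137) = (2*(-6)*(-11 - 6))*(-16 + 137) = (2*(-6)*(-17))*121 = 204*121 = 24684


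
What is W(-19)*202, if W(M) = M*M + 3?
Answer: 73528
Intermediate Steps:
W(M) = 3 + M² (W(M) = M² + 3 = 3 + M²)
W(-19)*202 = (3 + (-19)²)*202 = (3 + 361)*202 = 364*202 = 73528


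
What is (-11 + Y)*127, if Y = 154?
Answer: 18161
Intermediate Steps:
(-11 + Y)*127 = (-11 + 154)*127 = 143*127 = 18161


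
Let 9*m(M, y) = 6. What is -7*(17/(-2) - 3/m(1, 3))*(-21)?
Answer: -1911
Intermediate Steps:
m(M, y) = ⅔ (m(M, y) = (⅑)*6 = ⅔)
-7*(17/(-2) - 3/m(1, 3))*(-21) = -7*(17/(-2) - 3/⅔)*(-21) = -7*(17*(-½) - 3*3/2)*(-21) = -7*(-17/2 - 9/2)*(-21) = -7*(-13)*(-21) = 91*(-21) = -1911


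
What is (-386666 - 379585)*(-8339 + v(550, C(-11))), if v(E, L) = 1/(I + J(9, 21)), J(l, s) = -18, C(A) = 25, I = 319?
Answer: 1923319127538/301 ≈ 6.3898e+9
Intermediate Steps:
v(E, L) = 1/301 (v(E, L) = 1/(319 - 18) = 1/301)
(-386666 - 379585)*(-8339 + v(550, C(-11))) = (-386666 - 379585)*(-8339 + 1/301) = -766251*(-2510038/301) = 1923319127538/301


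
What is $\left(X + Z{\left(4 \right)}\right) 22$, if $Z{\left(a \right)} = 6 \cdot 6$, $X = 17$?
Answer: $1166$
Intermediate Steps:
$Z{\left(a \right)} = 36$
$\left(X + Z{\left(4 \right)}\right) 22 = \left(17 + 36\right) 22 = 53 \cdot 22 = 1166$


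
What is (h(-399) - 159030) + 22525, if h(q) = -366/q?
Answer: -18155043/133 ≈ -1.3650e+5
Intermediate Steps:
(h(-399) - 159030) + 22525 = (-366/(-399) - 159030) + 22525 = (-366*(-1/399) - 159030) + 22525 = (122/133 - 159030) + 22525 = -21150868/133 + 22525 = -18155043/133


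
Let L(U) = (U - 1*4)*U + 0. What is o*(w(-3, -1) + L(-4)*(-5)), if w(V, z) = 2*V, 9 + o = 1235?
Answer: -203516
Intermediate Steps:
o = 1226 (o = -9 + 1235 = 1226)
L(U) = U*(-4 + U) (L(U) = (U - 4)*U + 0 = (-4 + U)*U + 0 = U*(-4 + U) + 0 = U*(-4 + U))
o*(w(-3, -1) + L(-4)*(-5)) = 1226*(2*(-3) - 4*(-4 - 4)*(-5)) = 1226*(-6 - 4*(-8)*(-5)) = 1226*(-6 + 32*(-5)) = 1226*(-6 - 160) = 1226*(-166) = -203516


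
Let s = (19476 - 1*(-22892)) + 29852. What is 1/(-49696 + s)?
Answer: 1/22524 ≈ 4.4397e-5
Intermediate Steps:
s = 72220 (s = (19476 + 22892) + 29852 = 42368 + 29852 = 72220)
1/(-49696 + s) = 1/(-49696 + 72220) = 1/22524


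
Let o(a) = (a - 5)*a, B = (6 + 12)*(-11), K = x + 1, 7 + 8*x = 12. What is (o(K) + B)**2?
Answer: 169598529/4096 ≈ 41406.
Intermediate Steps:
x = 5/8 (x = -7/8 + (1/8)*12 = -7/8 + 3/2 = 5/8 ≈ 0.62500)
K = 13/8 (K = 5/8 + 1 = 13/8 ≈ 1.6250)
B = -198 (B = 18*(-11) = -198)
o(a) = a*(-5 + a) (o(a) = (-5 + a)*a = a*(-5 + a))
(o(K) + B)**2 = (13*(-5 + 13/8)/8 - 198)**2 = ((13/8)*(-27/8) - 198)**2 = (-351/64 - 198)**2 = (-13023/64)**2 = 169598529/4096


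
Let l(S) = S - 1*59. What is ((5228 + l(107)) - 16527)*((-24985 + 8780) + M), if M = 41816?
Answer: -288149361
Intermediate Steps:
l(S) = -59 + S (l(S) = S - 59 = -59 + S)
((5228 + l(107)) - 16527)*((-24985 + 8780) + M) = ((5228 + (-59 + 107)) - 16527)*((-24985 + 8780) + 41816) = ((5228 + 48) - 16527)*(-16205 + 41816) = (5276 - 16527)*25611 = -11251*25611 = -288149361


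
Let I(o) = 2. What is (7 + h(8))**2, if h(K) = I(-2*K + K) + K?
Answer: 289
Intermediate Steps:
h(K) = 2 + K
(7 + h(8))**2 = (7 + (2 + 8))**2 = (7 + 10)**2 = 17**2 = 289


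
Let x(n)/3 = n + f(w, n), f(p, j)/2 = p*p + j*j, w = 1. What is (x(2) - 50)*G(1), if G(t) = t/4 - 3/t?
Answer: 77/2 ≈ 38.500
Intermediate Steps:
G(t) = -3/t + t/4 (G(t) = t*(¼) - 3/t = t/4 - 3/t = -3/t + t/4)
f(p, j) = 2*j² + 2*p² (f(p, j) = 2*(p*p + j*j) = 2*(p² + j²) = 2*(j² + p²) = 2*j² + 2*p²)
x(n) = 6 + 3*n + 6*n² (x(n) = 3*(n + (2*n² + 2*1²)) = 3*(n + (2*n² + 2*1)) = 3*(n + (2*n² + 2)) = 3*(n + (2 + 2*n²)) = 3*(2 + n + 2*n²) = 6 + 3*n + 6*n²)
(x(2) - 50)*G(1) = ((6 + 3*2 + 6*2²) - 50)*(-3/1 + (¼)*1) = ((6 + 6 + 6*4) - 50)*(-3*1 + ¼) = ((6 + 6 + 24) - 50)*(-3 + ¼) = (36 - 50)*(-11/4) = -14*(-11/4) = 77/2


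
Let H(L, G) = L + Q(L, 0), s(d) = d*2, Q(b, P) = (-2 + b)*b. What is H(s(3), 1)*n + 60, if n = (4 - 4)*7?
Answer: 60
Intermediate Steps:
Q(b, P) = b*(-2 + b)
s(d) = 2*d
H(L, G) = L + L*(-2 + L)
n = 0 (n = 0*7 = 0)
H(s(3), 1)*n + 60 = ((2*3)*(-1 + 2*3))*0 + 60 = (6*(-1 + 6))*0 + 60 = (6*5)*0 + 60 = 30*0 + 60 = 0 + 60 = 60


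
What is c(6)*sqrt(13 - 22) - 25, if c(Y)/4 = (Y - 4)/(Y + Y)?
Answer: -25 + 2*I ≈ -25.0 + 2.0*I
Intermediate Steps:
c(Y) = 2*(-4 + Y)/Y (c(Y) = 4*((Y - 4)/(Y + Y)) = 4*((-4 + Y)/((2*Y))) = 4*((-4 + Y)*(1/(2*Y))) = 4*((-4 + Y)/(2*Y)) = 2*(-4 + Y)/Y)
c(6)*sqrt(13 - 22) - 25 = (2 - 8/6)*sqrt(13 - 22) - 25 = (2 - 8*1/6)*sqrt(-9) - 25 = (2 - 4/3)*(3*I) - 25 = 2*(3*I)/3 - 25 = 2*I - 25 = -25 + 2*I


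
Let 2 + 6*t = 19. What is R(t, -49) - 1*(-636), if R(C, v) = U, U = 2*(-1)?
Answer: 634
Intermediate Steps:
t = 17/6 (t = -⅓ + (⅙)*19 = -⅓ + 19/6 = 17/6 ≈ 2.8333)
U = -2
R(C, v) = -2
R(t, -49) - 1*(-636) = -2 - 1*(-636) = -2 + 636 = 634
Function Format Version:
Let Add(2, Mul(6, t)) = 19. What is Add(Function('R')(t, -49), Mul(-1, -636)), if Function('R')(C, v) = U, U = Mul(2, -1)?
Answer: 634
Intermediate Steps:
t = Rational(17, 6) (t = Add(Rational(-1, 3), Mul(Rational(1, 6), 19)) = Add(Rational(-1, 3), Rational(19, 6)) = Rational(17, 6) ≈ 2.8333)
U = -2
Function('R')(C, v) = -2
Add(Function('R')(t, -49), Mul(-1, -636)) = Add(-2, Mul(-1, -636)) = Add(-2, 636) = 634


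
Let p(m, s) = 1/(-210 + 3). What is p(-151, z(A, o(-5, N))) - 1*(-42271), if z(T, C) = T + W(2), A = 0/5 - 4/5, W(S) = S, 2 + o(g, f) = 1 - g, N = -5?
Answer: 8750096/207 ≈ 42271.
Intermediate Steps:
o(g, f) = -1 - g (o(g, f) = -2 + (1 - g) = -1 - g)
A = -4/5 (A = 0*(1/5) - 4*1/5 = 0 - 4/5 = -4/5 ≈ -0.80000)
z(T, C) = 2 + T (z(T, C) = T + 2 = 2 + T)
p(m, s) = -1/207 (p(m, s) = 1/(-207) = -1/207)
p(-151, z(A, o(-5, N))) - 1*(-42271) = -1/207 - 1*(-42271) = -1/207 + 42271 = 8750096/207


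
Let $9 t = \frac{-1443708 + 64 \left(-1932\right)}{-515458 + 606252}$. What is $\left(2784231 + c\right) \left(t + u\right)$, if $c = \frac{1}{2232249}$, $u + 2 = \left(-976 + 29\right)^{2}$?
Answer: $\frac{759091924204659070088720}{304012223559} \approx 2.4969 \cdot 10^{12}$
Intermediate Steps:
$u = 896807$ ($u = -2 + \left(-976 + 29\right)^{2} = -2 + \left(-947\right)^{2} = -2 + 896809 = 896807$)
$c = \frac{1}{2232249} \approx 4.4798 \cdot 10^{-7}$
$t = - \frac{261226}{136191}$ ($t = \frac{\left(-1443708 + 64 \left(-1932\right)\right) \frac{1}{-515458 + 606252}}{9} = \frac{\left(-1443708 - 123648\right) \frac{1}{90794}}{9} = \frac{\left(-1567356\right) \frac{1}{90794}}{9} = \frac{1}{9} \left(- \frac{783678}{45397}\right) = - \frac{261226}{136191} \approx -1.9181$)
$\left(2784231 + c\right) \left(t + u\right) = \left(2784231 + \frac{1}{2232249}\right) \left(- \frac{261226}{136191} + 896807\right) = \frac{6215096865520}{2232249} \cdot \frac{122136780911}{136191} = \frac{759091924204659070088720}{304012223559}$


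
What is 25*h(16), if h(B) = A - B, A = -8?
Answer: -600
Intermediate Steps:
h(B) = -8 - B
25*h(16) = 25*(-8 - 1*16) = 25*(-8 - 16) = 25*(-24) = -600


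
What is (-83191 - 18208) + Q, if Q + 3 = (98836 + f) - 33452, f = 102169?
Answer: 66151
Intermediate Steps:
Q = 167550 (Q = -3 + ((98836 + 102169) - 33452) = -3 + (201005 - 33452) = -3 + 167553 = 167550)
(-83191 - 18208) + Q = (-83191 - 18208) + 167550 = -101399 + 167550 = 66151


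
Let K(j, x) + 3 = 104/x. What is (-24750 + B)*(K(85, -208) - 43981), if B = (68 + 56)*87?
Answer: 614111589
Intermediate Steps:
B = 10788 (B = 124*87 = 10788)
K(j, x) = -3 + 104/x
(-24750 + B)*(K(85, -208) - 43981) = (-24750 + 10788)*((-3 + 104/(-208)) - 43981) = -13962*((-3 + 104*(-1/208)) - 43981) = -13962*((-3 - ½) - 43981) = -13962*(-7/2 - 43981) = -13962*(-87969/2) = 614111589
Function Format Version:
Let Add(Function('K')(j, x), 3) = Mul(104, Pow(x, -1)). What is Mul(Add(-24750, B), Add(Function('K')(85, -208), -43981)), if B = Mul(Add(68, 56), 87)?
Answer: 614111589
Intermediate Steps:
B = 10788 (B = Mul(124, 87) = 10788)
Function('K')(j, x) = Add(-3, Mul(104, Pow(x, -1)))
Mul(Add(-24750, B), Add(Function('K')(85, -208), -43981)) = Mul(Add(-24750, 10788), Add(Add(-3, Mul(104, Pow(-208, -1))), -43981)) = Mul(-13962, Add(Add(-3, Mul(104, Rational(-1, 208))), -43981)) = Mul(-13962, Add(Add(-3, Rational(-1, 2)), -43981)) = Mul(-13962, Add(Rational(-7, 2), -43981)) = Mul(-13962, Rational(-87969, 2)) = 614111589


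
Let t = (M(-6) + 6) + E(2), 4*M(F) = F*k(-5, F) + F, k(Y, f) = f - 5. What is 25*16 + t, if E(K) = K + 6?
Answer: 429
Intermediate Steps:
k(Y, f) = -5 + f
M(F) = F/4 + F*(-5 + F)/4 (M(F) = (F*(-5 + F) + F)/4 = (F + F*(-5 + F))/4 = F/4 + F*(-5 + F)/4)
E(K) = 6 + K
t = 29 (t = ((1/4)*(-6)*(-4 - 6) + 6) + (6 + 2) = ((1/4)*(-6)*(-10) + 6) + 8 = (15 + 6) + 8 = 21 + 8 = 29)
25*16 + t = 25*16 + 29 = 400 + 29 = 429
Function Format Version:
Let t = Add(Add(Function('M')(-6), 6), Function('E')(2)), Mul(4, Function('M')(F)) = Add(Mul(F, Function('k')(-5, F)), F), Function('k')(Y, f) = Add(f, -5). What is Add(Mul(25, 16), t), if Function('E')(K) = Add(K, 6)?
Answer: 429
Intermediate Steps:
Function('k')(Y, f) = Add(-5, f)
Function('M')(F) = Add(Mul(Rational(1, 4), F), Mul(Rational(1, 4), F, Add(-5, F))) (Function('M')(F) = Mul(Rational(1, 4), Add(Mul(F, Add(-5, F)), F)) = Mul(Rational(1, 4), Add(F, Mul(F, Add(-5, F)))) = Add(Mul(Rational(1, 4), F), Mul(Rational(1, 4), F, Add(-5, F))))
Function('E')(K) = Add(6, K)
t = 29 (t = Add(Add(Mul(Rational(1, 4), -6, Add(-4, -6)), 6), Add(6, 2)) = Add(Add(Mul(Rational(1, 4), -6, -10), 6), 8) = Add(Add(15, 6), 8) = Add(21, 8) = 29)
Add(Mul(25, 16), t) = Add(Mul(25, 16), 29) = Add(400, 29) = 429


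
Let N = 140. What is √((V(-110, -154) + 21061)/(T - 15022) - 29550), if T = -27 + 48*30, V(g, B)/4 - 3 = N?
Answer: 3*I*√608122070783/13609 ≈ 171.91*I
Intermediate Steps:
V(g, B) = 572 (V(g, B) = 12 + 4*140 = 12 + 560 = 572)
T = 1413 (T = -27 + 1440 = 1413)
√((V(-110, -154) + 21061)/(T - 15022) - 29550) = √((572 + 21061)/(1413 - 15022) - 29550) = √(21633/(-13609) - 29550) = √(21633*(-1/13609) - 29550) = √(-21633/13609 - 29550) = √(-402167583/13609) = 3*I*√608122070783/13609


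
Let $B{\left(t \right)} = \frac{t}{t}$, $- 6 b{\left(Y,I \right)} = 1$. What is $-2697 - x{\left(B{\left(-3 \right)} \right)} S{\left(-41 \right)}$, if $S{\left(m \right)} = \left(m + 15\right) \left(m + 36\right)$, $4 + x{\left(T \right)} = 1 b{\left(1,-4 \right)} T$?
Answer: $- \frac{6466}{3} \approx -2155.3$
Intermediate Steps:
$b{\left(Y,I \right)} = - \frac{1}{6}$ ($b{\left(Y,I \right)} = \left(- \frac{1}{6}\right) 1 = - \frac{1}{6}$)
$B{\left(t \right)} = 1$
$x{\left(T \right)} = -4 - \frac{T}{6}$ ($x{\left(T \right)} = -4 + 1 \left(- \frac{1}{6}\right) T = -4 - \frac{T}{6}$)
$S{\left(m \right)} = \left(15 + m\right) \left(36 + m\right)$
$-2697 - x{\left(B{\left(-3 \right)} \right)} S{\left(-41 \right)} = -2697 - \left(-4 - \frac{1}{6}\right) \left(540 + \left(-41\right)^{2} + 51 \left(-41\right)\right) = -2697 - \left(-4 - \frac{1}{6}\right) \left(540 + 1681 - 2091\right) = -2697 - \left(- \frac{25}{6}\right) 130 = -2697 - - \frac{1625}{3} = -2697 + \frac{1625}{3} = - \frac{6466}{3}$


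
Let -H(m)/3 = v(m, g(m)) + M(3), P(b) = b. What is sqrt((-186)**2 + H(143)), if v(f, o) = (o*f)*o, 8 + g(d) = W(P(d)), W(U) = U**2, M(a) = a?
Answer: I*sqrt(179250957762) ≈ 4.2338e+5*I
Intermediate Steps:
g(d) = -8 + d**2
v(f, o) = f*o**2 (v(f, o) = (f*o)*o = f*o**2)
H(m) = -9 - 3*m*(-8 + m**2)**2 (H(m) = -3*(m*(-8 + m**2)**2 + 3) = -3*(3 + m*(-8 + m**2)**2) = -9 - 3*m*(-8 + m**2)**2)
sqrt((-186)**2 + H(143)) = sqrt((-186)**2 + (-9 - 3*143*(-8 + 143**2)**2)) = sqrt(34596 + (-9 - 3*143*(-8 + 20449)**2)) = sqrt(34596 + (-9 - 3*143*20441**2)) = sqrt(34596 + (-9 - 3*143*417834481)) = sqrt(34596 + (-9 - 179250992349)) = sqrt(34596 - 179250992358) = sqrt(-179250957762) = I*sqrt(179250957762)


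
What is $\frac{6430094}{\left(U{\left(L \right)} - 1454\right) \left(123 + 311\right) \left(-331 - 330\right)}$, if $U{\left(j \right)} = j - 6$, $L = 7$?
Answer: $\frac{3215047}{208413961} \approx 0.015426$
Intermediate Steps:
$U{\left(j \right)} = -6 + j$
$\frac{6430094}{\left(U{\left(L \right)} - 1454\right) \left(123 + 311\right) \left(-331 - 330\right)} = \frac{6430094}{\left(\left(-6 + 7\right) - 1454\right) \left(123 + 311\right) \left(-331 - 330\right)} = \frac{6430094}{\left(1 - 1454\right) 434 \left(-661\right)} = \frac{6430094}{\left(-1453\right) \left(-286874\right)} = \frac{6430094}{416827922} = 6430094 \cdot \frac{1}{416827922} = \frac{3215047}{208413961}$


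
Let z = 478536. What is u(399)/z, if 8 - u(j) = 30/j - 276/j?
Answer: 191/10607548 ≈ 1.8006e-5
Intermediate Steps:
u(j) = 8 + 246/j (u(j) = 8 - (30/j - 276/j) = 8 - (-246)/j = 8 + 246/j)
u(399)/z = (8 + 246/399)/478536 = (8 + 246*(1/399))*(1/478536) = (8 + 82/133)*(1/478536) = (1146/133)*(1/478536) = 191/10607548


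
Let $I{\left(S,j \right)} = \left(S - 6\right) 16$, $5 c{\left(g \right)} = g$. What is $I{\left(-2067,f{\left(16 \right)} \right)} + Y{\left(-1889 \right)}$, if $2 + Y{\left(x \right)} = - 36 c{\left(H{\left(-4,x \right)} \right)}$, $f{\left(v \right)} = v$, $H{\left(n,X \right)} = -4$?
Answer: $- \frac{165706}{5} \approx -33141.0$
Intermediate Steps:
$c{\left(g \right)} = \frac{g}{5}$
$I{\left(S,j \right)} = -96 + 16 S$ ($I{\left(S,j \right)} = \left(-6 + S\right) 16 = -96 + 16 S$)
$Y{\left(x \right)} = \frac{134}{5}$ ($Y{\left(x \right)} = -2 - 36 \cdot \frac{1}{5} \left(-4\right) = -2 - - \frac{144}{5} = -2 + \frac{144}{5} = \frac{134}{5}$)
$I{\left(-2067,f{\left(16 \right)} \right)} + Y{\left(-1889 \right)} = \left(-96 + 16 \left(-2067\right)\right) + \frac{134}{5} = \left(-96 - 33072\right) + \frac{134}{5} = -33168 + \frac{134}{5} = - \frac{165706}{5}$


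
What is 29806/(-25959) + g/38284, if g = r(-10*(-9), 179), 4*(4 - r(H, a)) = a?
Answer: -268741349/233838672 ≈ -1.1493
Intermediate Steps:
r(H, a) = 4 - a/4
g = -163/4 (g = 4 - ¼*179 = 4 - 179/4 = -163/4 ≈ -40.750)
29806/(-25959) + g/38284 = 29806/(-25959) - 163/4/38284 = 29806*(-1/25959) - 163/4*1/38284 = -29806/25959 - 163/153136 = -268741349/233838672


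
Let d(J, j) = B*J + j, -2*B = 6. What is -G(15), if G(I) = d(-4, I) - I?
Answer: -12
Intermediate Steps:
B = -3 (B = -½*6 = -3)
d(J, j) = j - 3*J (d(J, j) = -3*J + j = j - 3*J)
G(I) = 12 (G(I) = (I - 3*(-4)) - I = (I + 12) - I = (12 + I) - I = 12)
-G(15) = -1*12 = -12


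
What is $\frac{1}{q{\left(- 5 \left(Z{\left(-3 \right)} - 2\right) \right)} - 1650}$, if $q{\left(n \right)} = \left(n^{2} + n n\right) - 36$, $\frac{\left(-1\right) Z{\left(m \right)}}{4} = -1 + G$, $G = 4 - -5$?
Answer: $\frac{1}{56114} \approx 1.7821 \cdot 10^{-5}$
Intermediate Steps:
$G = 9$ ($G = 4 + 5 = 9$)
$Z{\left(m \right)} = -32$ ($Z{\left(m \right)} = - 4 \left(-1 + 9\right) = \left(-4\right) 8 = -32$)
$q{\left(n \right)} = -36 + 2 n^{2}$ ($q{\left(n \right)} = \left(n^{2} + n^{2}\right) - 36 = 2 n^{2} - 36 = -36 + 2 n^{2}$)
$\frac{1}{q{\left(- 5 \left(Z{\left(-3 \right)} - 2\right) \right)} - 1650} = \frac{1}{\left(-36 + 2 \left(- 5 \left(-32 - 2\right)\right)^{2}\right) - 1650} = \frac{1}{\left(-36 + 2 \left(\left(-5\right) \left(-34\right)\right)^{2}\right) - 1650} = \frac{1}{\left(-36 + 2 \cdot 170^{2}\right) - 1650} = \frac{1}{\left(-36 + 2 \cdot 28900\right) - 1650} = \frac{1}{\left(-36 + 57800\right) - 1650} = \frac{1}{57764 - 1650} = \frac{1}{56114}$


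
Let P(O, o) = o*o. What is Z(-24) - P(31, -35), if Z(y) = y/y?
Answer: -1224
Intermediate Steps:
Z(y) = 1
P(O, o) = o**2
Z(-24) - P(31, -35) = 1 - 1*(-35)**2 = 1 - 1*1225 = 1 - 1225 = -1224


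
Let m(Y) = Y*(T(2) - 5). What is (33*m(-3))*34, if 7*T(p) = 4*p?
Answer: 90882/7 ≈ 12983.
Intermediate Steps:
T(p) = 4*p/7 (T(p) = (4*p)/7 = 4*p/7)
m(Y) = -27*Y/7 (m(Y) = Y*((4/7)*2 - 5) = Y*(8/7 - 5) = Y*(-27/7) = -27*Y/7)
(33*m(-3))*34 = (33*(-27/7*(-3)))*34 = (33*(81/7))*34 = (2673/7)*34 = 90882/7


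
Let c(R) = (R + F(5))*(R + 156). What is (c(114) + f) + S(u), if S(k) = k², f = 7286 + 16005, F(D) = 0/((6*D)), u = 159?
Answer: 79352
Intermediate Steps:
F(D) = 0 (F(D) = 0*(1/(6*D)) = 0)
c(R) = R*(156 + R) (c(R) = (R + 0)*(R + 156) = R*(156 + R))
f = 23291
(c(114) + f) + S(u) = (114*(156 + 114) + 23291) + 159² = (114*270 + 23291) + 25281 = (30780 + 23291) + 25281 = 54071 + 25281 = 79352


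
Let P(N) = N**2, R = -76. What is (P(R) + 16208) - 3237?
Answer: 18747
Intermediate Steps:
(P(R) + 16208) - 3237 = ((-76)**2 + 16208) - 3237 = (5776 + 16208) - 3237 = 21984 - 3237 = 18747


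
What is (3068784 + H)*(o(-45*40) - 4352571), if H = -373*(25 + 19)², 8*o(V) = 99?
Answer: -10213957812708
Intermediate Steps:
o(V) = 99/8 (o(V) = (⅛)*99 = 99/8)
H = -722128 (H = -373*44² = -373*1936 = -722128)
(3068784 + H)*(o(-45*40) - 4352571) = (3068784 - 722128)*(99/8 - 4352571) = 2346656*(-34820469/8) = -10213957812708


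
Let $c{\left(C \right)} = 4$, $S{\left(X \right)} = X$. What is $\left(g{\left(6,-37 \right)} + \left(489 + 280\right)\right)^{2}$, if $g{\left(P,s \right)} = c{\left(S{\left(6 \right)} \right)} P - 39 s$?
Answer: $4999696$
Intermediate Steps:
$g{\left(P,s \right)} = - 39 s + 4 P$ ($g{\left(P,s \right)} = 4 P - 39 s = - 39 s + 4 P$)
$\left(g{\left(6,-37 \right)} + \left(489 + 280\right)\right)^{2} = \left(\left(\left(-39\right) \left(-37\right) + 4 \cdot 6\right) + \left(489 + 280\right)\right)^{2} = \left(\left(1443 + 24\right) + 769\right)^{2} = \left(1467 + 769\right)^{2} = 2236^{2} = 4999696$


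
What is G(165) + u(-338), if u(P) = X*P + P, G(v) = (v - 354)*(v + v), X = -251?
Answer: 22130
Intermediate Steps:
G(v) = 2*v*(-354 + v) (G(v) = (-354 + v)*(2*v) = 2*v*(-354 + v))
u(P) = -250*P (u(P) = -251*P + P = -250*P)
G(165) + u(-338) = 2*165*(-354 + 165) - 250*(-338) = 2*165*(-189) + 84500 = -62370 + 84500 = 22130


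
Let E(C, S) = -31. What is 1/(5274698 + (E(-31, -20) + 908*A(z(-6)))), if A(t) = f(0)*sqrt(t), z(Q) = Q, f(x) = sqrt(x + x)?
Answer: 1/5274667 ≈ 1.8959e-7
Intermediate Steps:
f(x) = sqrt(2)*sqrt(x) (f(x) = sqrt(2*x) = sqrt(2)*sqrt(x))
A(t) = 0 (A(t) = (sqrt(2)*sqrt(0))*sqrt(t) = (sqrt(2)*0)*sqrt(t) = 0*sqrt(t) = 0)
1/(5274698 + (E(-31, -20) + 908*A(z(-6)))) = 1/(5274698 + (-31 + 908*0)) = 1/(5274698 + (-31 + 0)) = 1/(5274698 - 31) = 1/5274667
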